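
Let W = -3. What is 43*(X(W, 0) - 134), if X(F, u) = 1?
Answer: -5719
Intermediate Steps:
43*(X(W, 0) - 134) = 43*(1 - 134) = 43*(-133) = -5719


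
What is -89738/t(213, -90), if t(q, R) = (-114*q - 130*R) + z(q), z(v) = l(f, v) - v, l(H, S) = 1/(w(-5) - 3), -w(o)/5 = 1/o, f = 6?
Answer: 179476/25591 ≈ 7.0132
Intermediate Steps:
w(o) = -5/o
l(H, S) = -1/2 (l(H, S) = 1/(-5/(-5) - 3) = 1/(-5*(-1/5) - 3) = 1/(1 - 3) = 1/(-2) = -1/2)
z(v) = -1/2 - v
t(q, R) = -1/2 - 130*R - 115*q (t(q, R) = (-114*q - 130*R) + (-1/2 - q) = (-130*R - 114*q) + (-1/2 - q) = -1/2 - 130*R - 115*q)
-89738/t(213, -90) = -89738/(-1/2 - 130*(-90) - 115*213) = -89738/(-1/2 + 11700 - 24495) = -89738/(-25591/2) = -89738*(-2/25591) = 179476/25591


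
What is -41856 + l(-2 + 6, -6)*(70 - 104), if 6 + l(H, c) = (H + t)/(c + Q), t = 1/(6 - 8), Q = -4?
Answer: -416401/10 ≈ -41640.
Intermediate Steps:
t = -½ (t = 1/(-2) = -½ ≈ -0.50000)
l(H, c) = -6 + (-½ + H)/(-4 + c) (l(H, c) = -6 + (H - ½)/(c - 4) = -6 + (-½ + H)/(-4 + c))
-41856 + l(-2 + 6, -6)*(70 - 104) = -41856 + ((47/2 + (-2 + 6) - 6*(-6))/(-4 - 6))*(70 - 104) = -41856 + ((47/2 + 4 + 36)/(-10))*(-34) = -41856 - ⅒*127/2*(-34) = -41856 - 127/20*(-34) = -41856 + 2159/10 = -416401/10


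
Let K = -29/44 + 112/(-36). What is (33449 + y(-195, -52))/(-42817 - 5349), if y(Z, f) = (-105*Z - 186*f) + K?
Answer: -25182523/19073736 ≈ -1.3203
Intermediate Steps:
K = -1493/396 (K = -29*1/44 + 112*(-1/36) = -29/44 - 28/9 = -1493/396 ≈ -3.7702)
y(Z, f) = -1493/396 - 186*f - 105*Z (y(Z, f) = (-105*Z - 186*f) - 1493/396 = (-186*f - 105*Z) - 1493/396 = -1493/396 - 186*f - 105*Z)
(33449 + y(-195, -52))/(-42817 - 5349) = (33449 + (-1493/396 - 186*(-52) - 105*(-195)))/(-42817 - 5349) = (33449 + (-1493/396 + 9672 + 20475))/(-48166) = (33449 + 11936719/396)*(-1/48166) = (25182523/396)*(-1/48166) = -25182523/19073736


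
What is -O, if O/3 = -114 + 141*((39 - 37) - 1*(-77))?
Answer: -33075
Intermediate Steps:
O = 33075 (O = 3*(-114 + 141*((39 - 37) - 1*(-77))) = 3*(-114 + 141*(2 + 77)) = 3*(-114 + 141*79) = 3*(-114 + 11139) = 3*11025 = 33075)
-O = -1*33075 = -33075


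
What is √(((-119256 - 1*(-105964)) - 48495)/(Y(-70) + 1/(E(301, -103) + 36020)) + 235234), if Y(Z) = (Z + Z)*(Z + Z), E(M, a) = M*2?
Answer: 2*√30299156801936624609130/717791201 ≈ 485.01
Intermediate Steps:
E(M, a) = 2*M
Y(Z) = 4*Z² (Y(Z) = (2*Z)*(2*Z) = 4*Z²)
√(((-119256 - 1*(-105964)) - 48495)/(Y(-70) + 1/(E(301, -103) + 36020)) + 235234) = √(((-119256 - 1*(-105964)) - 48495)/(4*(-70)² + 1/(2*301 + 36020)) + 235234) = √(((-119256 + 105964) - 48495)/(4*4900 + 1/(602 + 36020)) + 235234) = √((-13292 - 48495)/(19600 + 1/36622) + 235234) = √(-61787/(19600 + 1/36622) + 235234) = √(-61787/717791201/36622 + 235234) = √(-61787*36622/717791201 + 235234) = √(-2262763514/717791201 + 235234) = √(168846632612520/717791201) = 2*√30299156801936624609130/717791201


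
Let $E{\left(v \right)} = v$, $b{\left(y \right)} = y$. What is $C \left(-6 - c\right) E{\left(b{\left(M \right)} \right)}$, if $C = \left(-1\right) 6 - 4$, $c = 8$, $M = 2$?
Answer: $280$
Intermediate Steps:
$C = -10$ ($C = -6 - 4 = -10$)
$C \left(-6 - c\right) E{\left(b{\left(M \right)} \right)} = - 10 \left(-6 - 8\right) 2 = \left(-10\right) \left(-14\right) 2 = 140 \cdot 2 = 280$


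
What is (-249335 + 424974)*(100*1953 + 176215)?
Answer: 65252523085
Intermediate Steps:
(-249335 + 424974)*(100*1953 + 176215) = 175639*(195300 + 176215) = 175639*371515 = 65252523085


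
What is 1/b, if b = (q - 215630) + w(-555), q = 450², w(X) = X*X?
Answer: 1/294895 ≈ 3.3910e-6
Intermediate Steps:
w(X) = X²
q = 202500
b = 294895 (b = (202500 - 215630) + (-555)² = -13130 + 308025 = 294895)
1/b = 1/294895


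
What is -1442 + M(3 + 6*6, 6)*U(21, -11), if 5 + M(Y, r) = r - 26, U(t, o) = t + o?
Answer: -1692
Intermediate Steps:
U(t, o) = o + t
M(Y, r) = -31 + r (M(Y, r) = -5 + (r - 26) = -5 + (-26 + r) = -31 + r)
-1442 + M(3 + 6*6, 6)*U(21, -11) = -1442 + (-31 + 6)*(-11 + 21) = -1442 - 25*10 = -1442 - 250 = -1692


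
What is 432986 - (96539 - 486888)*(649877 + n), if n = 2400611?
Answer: 1190755373298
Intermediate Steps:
432986 - (96539 - 486888)*(649877 + n) = 432986 - (96539 - 486888)*(649877 + 2400611) = 432986 - (-390349)*3050488 = 432986 - 1*(-1190754940312) = 432986 + 1190754940312 = 1190755373298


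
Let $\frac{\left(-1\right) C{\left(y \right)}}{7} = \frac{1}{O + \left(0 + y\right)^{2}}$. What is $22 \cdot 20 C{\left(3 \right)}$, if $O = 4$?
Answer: $- \frac{3080}{13} \approx -236.92$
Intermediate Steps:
$C{\left(y \right)} = - \frac{7}{4 + y^{2}}$ ($C{\left(y \right)} = - \frac{7}{4 + \left(0 + y\right)^{2}} = - \frac{7}{4 + y^{2}}$)
$22 \cdot 20 C{\left(3 \right)} = 22 \cdot 20 \left(- \frac{7}{4 + 3^{2}}\right) = 440 \left(- \frac{7}{4 + 9}\right) = 440 \left(- \frac{7}{13}\right) = - \frac{3080}{13}$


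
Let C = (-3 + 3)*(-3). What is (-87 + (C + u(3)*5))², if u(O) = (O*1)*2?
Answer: 3249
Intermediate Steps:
u(O) = 2*O (u(O) = O*2 = 2*O)
C = 0 (C = 0*(-3) = 0)
(-87 + (C + u(3)*5))² = (-87 + (0 + (2*3)*5))² = (-87 + (0 + 6*5))² = (-87 + (0 + 30))² = (-87 + 30)² = (-57)² = 3249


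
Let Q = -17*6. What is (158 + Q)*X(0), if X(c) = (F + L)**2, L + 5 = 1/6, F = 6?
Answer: 686/9 ≈ 76.222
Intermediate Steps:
Q = -102
L = -29/6 (L = -5 + 1/6 = -29/6 ≈ -4.8333)
X(c) = 49/36 (X(c) = (6 - 29/6)**2 = (7/6)**2 = 49/36)
(158 + Q)*X(0) = (158 - 102)*(49/36) = 56*(49/36) = 686/9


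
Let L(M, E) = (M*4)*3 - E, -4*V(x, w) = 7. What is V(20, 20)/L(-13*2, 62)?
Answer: 7/1496 ≈ 0.0046791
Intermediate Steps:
V(x, w) = -7/4 (V(x, w) = -1/4*7 = -7/4)
L(M, E) = -E + 12*M (L(M, E) = (4*M)*3 - E = 12*M - E = -E + 12*M)
V(20, 20)/L(-13*2, 62) = -7/(4*(-1*62 + 12*(-13*2))) = -7/(4*(-62 + 12*(-26))) = -7/(4*(-62 - 312)) = -7/4/(-374) = -7/4*(-1/374) = 7/1496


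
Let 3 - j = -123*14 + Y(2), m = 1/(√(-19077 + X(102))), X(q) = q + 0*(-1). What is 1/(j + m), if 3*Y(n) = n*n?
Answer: 98119725/169125699328 + 15*I*√759/169125699328 ≈ 0.00058016 + 2.4434e-9*I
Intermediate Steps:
Y(n) = n²/3 (Y(n) = (n*n)/3 = n²/3)
X(q) = q (X(q) = q + 0 = q)
m = -I*√759/3795 (m = 1/(√(-19077 + 102)) = 1/(√(-18975)) = 1/(5*I*√759) = -I*√759/3795 ≈ -0.0072595*I)
j = 5171/3 (j = 3 - (-123*14 + (⅓)*2²) = 3 - (-1722 + (⅓)*4) = 3 - (-1722 + 4/3) = 3 - 1*(-5162/3) = 3 + 5162/3 = 5171/3 ≈ 1723.7)
1/(j + m) = 1/(5171/3 - I*√759/3795)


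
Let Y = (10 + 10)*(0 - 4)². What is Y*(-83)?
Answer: -26560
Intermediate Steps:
Y = 320 (Y = 20*(-4)² = 20*16 = 320)
Y*(-83) = 320*(-83) = -26560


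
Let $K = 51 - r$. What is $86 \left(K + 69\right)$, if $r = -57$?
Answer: $15222$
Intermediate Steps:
$K = 108$ ($K = 51 - -57 = 51 + 57 = 108$)
$86 \left(K + 69\right) = 86 \left(108 + 69\right) = 86 \cdot 177 = 15222$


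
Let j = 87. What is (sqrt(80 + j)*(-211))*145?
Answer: -30595*sqrt(167) ≈ -3.9537e+5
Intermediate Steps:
(sqrt(80 + j)*(-211))*145 = (sqrt(80 + 87)*(-211))*145 = (sqrt(167)*(-211))*145 = -211*sqrt(167)*145 = -30595*sqrt(167)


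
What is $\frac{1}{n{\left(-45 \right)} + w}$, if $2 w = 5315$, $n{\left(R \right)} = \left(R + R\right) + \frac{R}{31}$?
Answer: $\frac{62}{159095} \approx 0.0003897$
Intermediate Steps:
$n{\left(R \right)} = \frac{63 R}{31}$ ($n{\left(R \right)} = 2 R + R \frac{1}{31} = 2 R + \frac{R}{31} = \frac{63 R}{31}$)
$w = \frac{5315}{2}$ ($w = \frac{1}{2} \cdot 5315 = \frac{5315}{2} \approx 2657.5$)
$\frac{1}{n{\left(-45 \right)} + w} = \frac{1}{\frac{63}{31} \left(-45\right) + \frac{5315}{2}} = \frac{1}{- \frac{2835}{31} + \frac{5315}{2}} = \frac{1}{\frac{159095}{62}} = \frac{62}{159095}$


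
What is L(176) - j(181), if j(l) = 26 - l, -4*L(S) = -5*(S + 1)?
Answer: 1505/4 ≈ 376.25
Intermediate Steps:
L(S) = 5/4 + 5*S/4 (L(S) = -(-5)*(S + 1)/4 = -(-5)*(1 + S)/4 = -(-5 - 5*S)/4 = 5/4 + 5*S/4)
L(176) - j(181) = (5/4 + (5/4)*176) - (26 - 1*181) = (5/4 + 220) - (26 - 181) = 885/4 - 1*(-155) = 885/4 + 155 = 1505/4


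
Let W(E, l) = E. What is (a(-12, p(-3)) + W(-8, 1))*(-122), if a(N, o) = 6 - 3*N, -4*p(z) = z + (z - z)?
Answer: -4148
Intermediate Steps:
p(z) = -z/4 (p(z) = -(z + (z - z))/4 = -(z + 0)/4 = -z/4)
(a(-12, p(-3)) + W(-8, 1))*(-122) = ((6 - 3*(-12)) - 8)*(-122) = ((6 + 36) - 8)*(-122) = (42 - 8)*(-122) = 34*(-122) = -4148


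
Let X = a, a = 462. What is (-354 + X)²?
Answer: 11664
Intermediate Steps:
X = 462
(-354 + X)² = (-354 + 462)² = 108² = 11664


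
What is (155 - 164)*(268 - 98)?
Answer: -1530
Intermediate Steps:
(155 - 164)*(268 - 98) = -9*170 = -1530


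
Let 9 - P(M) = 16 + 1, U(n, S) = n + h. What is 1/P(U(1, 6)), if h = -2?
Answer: -1/8 ≈ -0.12500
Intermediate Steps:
U(n, S) = -2 + n (U(n, S) = n - 2 = -2 + n)
P(M) = -8 (P(M) = 9 - (16 + 1) = 9 - 1*17 = 9 - 17 = -8)
1/P(U(1, 6)) = 1/(-8) = -1/8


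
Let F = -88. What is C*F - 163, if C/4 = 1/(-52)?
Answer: -2031/13 ≈ -156.23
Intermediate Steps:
C = -1/13 (C = 4/(-52) = 4*(-1/52) = -1/13 ≈ -0.076923)
C*F - 163 = -1/13*(-88) - 163 = 88/13 - 163 = -2031/13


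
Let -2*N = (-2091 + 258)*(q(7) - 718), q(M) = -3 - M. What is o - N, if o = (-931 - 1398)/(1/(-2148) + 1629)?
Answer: 2334630501600/3499091 ≈ 6.6721e+5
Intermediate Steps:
o = -5002692/3499091 (o = -2329/(-1/2148 + 1629) = -2329/3499091/2148 = -2329*2148/3499091 = -5002692/3499091 ≈ -1.4297)
N = -667212 (N = -(-2091 + 258)*((-3 - 1*7) - 718)/2 = -(-1833)*((-3 - 7) - 718)/2 = -(-1833)*(-10 - 718)/2 = -(-1833)*(-728)/2 = -½*1334424 = -667212)
o - N = -5002692/3499091 - 1*(-667212) = -5002692/3499091 + 667212 = 2334630501600/3499091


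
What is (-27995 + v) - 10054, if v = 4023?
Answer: -34026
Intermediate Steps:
(-27995 + v) - 10054 = (-27995 + 4023) - 10054 = -23972 - 10054 = -34026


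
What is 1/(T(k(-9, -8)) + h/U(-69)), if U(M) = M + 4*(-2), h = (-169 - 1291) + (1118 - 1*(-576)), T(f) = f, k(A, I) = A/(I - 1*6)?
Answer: -154/369 ≈ -0.41734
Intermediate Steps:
k(A, I) = A/(-6 + I) (k(A, I) = A/(I - 6) = A/(-6 + I))
h = 234 (h = -1460 + (1118 + 576) = -1460 + 1694 = 234)
U(M) = -8 + M (U(M) = M - 8 = -8 + M)
1/(T(k(-9, -8)) + h/U(-69)) = 1/(-9/(-6 - 8) + 234/(-8 - 69)) = 1/(-9/(-14) + 234/(-77)) = 1/(-9*(-1/14) + 234*(-1/77)) = 1/(9/14 - 234/77) = 1/(-369/154) = -154/369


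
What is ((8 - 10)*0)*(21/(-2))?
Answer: 0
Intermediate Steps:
((8 - 10)*0)*(21/(-2)) = (-2*0)*(21*(-½)) = 0*(-21/2) = 0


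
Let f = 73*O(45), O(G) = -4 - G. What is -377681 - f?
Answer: -374104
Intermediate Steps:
f = -3577 (f = 73*(-4 - 1*45) = 73*(-4 - 45) = 73*(-49) = -3577)
-377681 - f = -377681 - 1*(-3577) = -377681 + 3577 = -374104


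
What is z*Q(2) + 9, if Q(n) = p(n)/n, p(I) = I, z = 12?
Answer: 21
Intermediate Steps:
Q(n) = 1 (Q(n) = n/n = 1)
z*Q(2) + 9 = 12*1 + 9 = 12 + 9 = 21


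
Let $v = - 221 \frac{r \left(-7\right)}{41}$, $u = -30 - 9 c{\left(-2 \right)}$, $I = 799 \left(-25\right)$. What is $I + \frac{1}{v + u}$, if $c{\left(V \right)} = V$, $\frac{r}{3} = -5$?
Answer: $- \frac{473347616}{23697} \approx -19975.0$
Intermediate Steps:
$r = -15$ ($r = 3 \left(-5\right) = -15$)
$I = -19975$
$u = -12$ ($u = -30 - -18 = -30 + 18 = -12$)
$v = - \frac{23205}{41}$ ($v = - 221 \frac{\left(-15\right) \left(-7\right)}{41} = - 221 \cdot 105 \cdot \frac{1}{41} = \left(-221\right) \frac{105}{41} = - \frac{23205}{41} \approx -565.98$)
$I + \frac{1}{v + u} = -19975 + \frac{1}{- \frac{23205}{41} - 12} = -19975 + \frac{1}{- \frac{23697}{41}} = -19975 - \frac{41}{23697} = - \frac{473347616}{23697}$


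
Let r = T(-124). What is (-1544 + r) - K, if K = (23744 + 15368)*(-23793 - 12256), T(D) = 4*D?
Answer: 1409946448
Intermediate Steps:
r = -496 (r = 4*(-124) = -496)
K = -1409948488 (K = 39112*(-36049) = -1409948488)
(-1544 + r) - K = (-1544 - 496) - 1*(-1409948488) = -2040 + 1409948488 = 1409946448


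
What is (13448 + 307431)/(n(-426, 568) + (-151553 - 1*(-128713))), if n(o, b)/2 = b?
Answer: -320879/21704 ≈ -14.784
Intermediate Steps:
n(o, b) = 2*b
(13448 + 307431)/(n(-426, 568) + (-151553 - 1*(-128713))) = (13448 + 307431)/(2*568 + (-151553 - 1*(-128713))) = 320879/(1136 + (-151553 + 128713)) = 320879/(1136 - 22840) = 320879/(-21704) = 320879*(-1/21704) = -320879/21704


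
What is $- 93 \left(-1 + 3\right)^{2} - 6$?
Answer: $-378$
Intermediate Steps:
$- 93 \left(-1 + 3\right)^{2} - 6 = - 93 \cdot 2^{2} - 6 = \left(-93\right) 4 - 6 = -372 - 6 = -378$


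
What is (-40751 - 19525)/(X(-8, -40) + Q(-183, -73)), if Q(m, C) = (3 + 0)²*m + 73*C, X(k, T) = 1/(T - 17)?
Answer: 3435732/397633 ≈ 8.6405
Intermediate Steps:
X(k, T) = 1/(-17 + T)
Q(m, C) = 9*m + 73*C (Q(m, C) = 3²*m + 73*C = 9*m + 73*C)
(-40751 - 19525)/(X(-8, -40) + Q(-183, -73)) = (-40751 - 19525)/(1/(-17 - 40) + (9*(-183) + 73*(-73))) = -60276/(1/(-57) + (-1647 - 5329)) = -60276/(-1/57 - 6976) = -60276/(-397633/57) = -60276*(-57/397633) = 3435732/397633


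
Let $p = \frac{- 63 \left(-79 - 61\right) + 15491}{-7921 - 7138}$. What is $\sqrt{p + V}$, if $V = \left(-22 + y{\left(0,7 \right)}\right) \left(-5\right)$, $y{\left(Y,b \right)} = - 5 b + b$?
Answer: $\frac{\sqrt{41144829}}{407} \approx 15.76$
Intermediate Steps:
$y{\left(Y,b \right)} = - 4 b$
$V = 250$ ($V = \left(-22 - 28\right) \left(-5\right) = \left(-50\right) \left(-5\right) = 250$)
$p = - \frac{24311}{15059}$ ($p = \frac{\left(-63\right) \left(-140\right) + 15491}{-15059} = \left(8820 + 15491\right) \left(- \frac{1}{15059}\right) = 24311 \left(- \frac{1}{15059}\right) = - \frac{24311}{15059} \approx -1.6144$)
$\sqrt{p + V} = \sqrt{- \frac{24311}{15059} + 250} = \sqrt{\frac{3740439}{15059}} = \frac{\sqrt{41144829}}{407}$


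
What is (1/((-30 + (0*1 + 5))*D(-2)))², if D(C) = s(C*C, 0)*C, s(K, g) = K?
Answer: 1/40000 ≈ 2.5000e-5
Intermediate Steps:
D(C) = C³ (D(C) = (C*C)*C = C²*C = C³)
(1/((-30 + (0*1 + 5))*D(-2)))² = (1/((-30 + (0*1 + 5))*((-2)³)))² = (1/((-30 + (0 + 5))*(-8)))² = (-⅛/(-30 + 5))² = (-⅛/(-25))² = (-1/25*(-⅛))² = (1/200)² = 1/40000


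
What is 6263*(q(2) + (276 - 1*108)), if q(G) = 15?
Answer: 1146129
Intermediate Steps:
6263*(q(2) + (276 - 1*108)) = 6263*(15 + (276 - 1*108)) = 6263*(15 + (276 - 108)) = 6263*(15 + 168) = 6263*183 = 1146129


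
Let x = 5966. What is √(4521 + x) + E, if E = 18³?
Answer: 5832 + √10487 ≈ 5934.4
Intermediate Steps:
E = 5832
√(4521 + x) + E = √(4521 + 5966) + 5832 = √10487 + 5832 = 5832 + √10487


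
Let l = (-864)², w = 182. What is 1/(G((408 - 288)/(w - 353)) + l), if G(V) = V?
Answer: 57/42550232 ≈ 1.3396e-6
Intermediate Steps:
l = 746496
1/(G((408 - 288)/(w - 353)) + l) = 1/((408 - 288)/(182 - 353) + 746496) = 1/(120/(-171) + 746496) = 1/(120*(-1/171) + 746496) = 1/(-40/57 + 746496) = 1/(42550232/57) = 57/42550232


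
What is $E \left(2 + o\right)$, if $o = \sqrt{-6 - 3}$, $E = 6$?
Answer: $12 + 18 i \approx 12.0 + 18.0 i$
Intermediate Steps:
$o = 3 i$ ($o = \sqrt{-9} = 3 i \approx 3.0 i$)
$E \left(2 + o\right) = 6 \left(2 + 3 i\right) = 12 + 18 i$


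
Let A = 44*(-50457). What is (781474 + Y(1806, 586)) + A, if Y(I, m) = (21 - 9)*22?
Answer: -1438370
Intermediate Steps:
Y(I, m) = 264 (Y(I, m) = 12*22 = 264)
A = -2220108
(781474 + Y(1806, 586)) + A = (781474 + 264) - 2220108 = 781738 - 2220108 = -1438370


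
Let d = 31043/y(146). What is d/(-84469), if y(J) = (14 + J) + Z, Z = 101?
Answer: -31043/22046409 ≈ -0.0014081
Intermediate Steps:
y(J) = 115 + J (y(J) = (14 + J) + 101 = 115 + J)
d = 31043/261 (d = 31043/(115 + 146) = 31043/261 ≈ 118.94)
d/(-84469) = (31043/261)/(-84469) = (31043/261)*(-1/84469) = -31043/22046409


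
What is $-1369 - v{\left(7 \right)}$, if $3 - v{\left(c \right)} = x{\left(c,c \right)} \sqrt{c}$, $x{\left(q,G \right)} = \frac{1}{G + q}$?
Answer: $-1372 + \frac{\sqrt{7}}{14} \approx -1371.8$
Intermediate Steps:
$v{\left(c \right)} = 3 - \frac{1}{2 \sqrt{c}}$ ($v{\left(c \right)} = 3 - \frac{\sqrt{c}}{c + c} = 3 - \frac{\sqrt{c}}{2 c} = 3 - \frac{1}{2 c} \sqrt{c} = 3 - \frac{1}{2 \sqrt{c}}$)
$-1369 - v{\left(7 \right)} = -1369 - \left(3 - \frac{1}{2 \sqrt{7}}\right) = -1369 - \left(3 - \frac{\frac{1}{7} \sqrt{7}}{2}\right) = -1369 - \left(3 - \frac{\sqrt{7}}{14}\right) = -1372 + \frac{\sqrt{7}}{14}$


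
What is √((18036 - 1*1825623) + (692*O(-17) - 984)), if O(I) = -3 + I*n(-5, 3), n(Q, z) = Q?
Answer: I*√1751827 ≈ 1323.6*I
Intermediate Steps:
O(I) = -3 - 5*I (O(I) = -3 + I*(-5) = -3 - 5*I)
√((18036 - 1*1825623) + (692*O(-17) - 984)) = √((18036 - 1*1825623) + (692*(-3 - 5*(-17)) - 984)) = √((18036 - 1825623) + (692*(-3 + 85) - 984)) = √(-1807587 + (692*82 - 984)) = √(-1807587 + (56744 - 984)) = √(-1807587 + 55760) = √(-1751827) = I*√1751827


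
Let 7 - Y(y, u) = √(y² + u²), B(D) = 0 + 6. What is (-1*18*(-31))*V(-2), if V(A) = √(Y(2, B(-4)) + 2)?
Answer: 558*√(9 - 2*√10) ≈ 912.71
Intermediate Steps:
B(D) = 6
Y(y, u) = 7 - √(u² + y²) (Y(y, u) = 7 - √(y² + u²) = 7 - √(u² + y²))
V(A) = √(9 - 2*√10) (V(A) = √((7 - √(6² + 2²)) + 2) = √((7 - √(36 + 4)) + 2) = √((7 - √40) + 2) = √((7 - 2*√10) + 2) = √(9 - 2*√10))
(-1*18*(-31))*V(-2) = (-1*18*(-31))*√(9 - 2*√10) = (-18*(-31))*√(9 - 2*√10) = 558*√(9 - 2*√10)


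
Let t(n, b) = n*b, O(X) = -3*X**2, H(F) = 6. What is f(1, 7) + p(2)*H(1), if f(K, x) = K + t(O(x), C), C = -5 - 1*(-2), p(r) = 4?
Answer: 466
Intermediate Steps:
C = -3 (C = -5 + 2 = -3)
t(n, b) = b*n
f(K, x) = K + 9*x**2 (f(K, x) = K - (-9)*x**2 = K + 9*x**2)
f(1, 7) + p(2)*H(1) = (1 + 9*7**2) + 4*6 = (1 + 9*49) + 24 = (1 + 441) + 24 = 442 + 24 = 466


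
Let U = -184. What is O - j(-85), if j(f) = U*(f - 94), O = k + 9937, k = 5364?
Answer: -17635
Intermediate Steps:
O = 15301 (O = 5364 + 9937 = 15301)
j(f) = 17296 - 184*f (j(f) = -184*(f - 94) = -184*(-94 + f) = 17296 - 184*f)
O - j(-85) = 15301 - (17296 - 184*(-85)) = 15301 - (17296 + 15640) = 15301 - 1*32936 = 15301 - 32936 = -17635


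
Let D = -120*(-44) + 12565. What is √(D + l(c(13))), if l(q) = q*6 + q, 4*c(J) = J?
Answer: √71471/2 ≈ 133.67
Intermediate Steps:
c(J) = J/4
l(q) = 7*q (l(q) = 6*q + q = 7*q)
D = 17845 (D = 5280 + 12565 = 17845)
√(D + l(c(13))) = √(17845 + 7*((¼)*13)) = √(17845 + 7*(13/4)) = √(17845 + 91/4) = √(71471/4) = √71471/2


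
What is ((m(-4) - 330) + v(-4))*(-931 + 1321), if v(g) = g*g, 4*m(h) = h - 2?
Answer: -123045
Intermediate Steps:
m(h) = -½ + h/4 (m(h) = (h - 2)/4 = (-2 + h)/4 = -½ + h/4)
v(g) = g²
((m(-4) - 330) + v(-4))*(-931 + 1321) = (((-½ + (¼)*(-4)) - 330) + (-4)²)*(-931 + 1321) = (((-½ - 1) - 330) + 16)*390 = ((-3/2 - 330) + 16)*390 = (-663/2 + 16)*390 = -631/2*390 = -123045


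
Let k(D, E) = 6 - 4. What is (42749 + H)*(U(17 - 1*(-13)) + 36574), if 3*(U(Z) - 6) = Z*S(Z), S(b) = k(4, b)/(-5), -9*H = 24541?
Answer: 1463852800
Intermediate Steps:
k(D, E) = 2
H = -24541/9 (H = -⅑*24541 = -24541/9 ≈ -2726.8)
S(b) = -⅖ (S(b) = 2/(-5) = 2*(-⅕) = -⅖)
U(Z) = 6 - 2*Z/15 (U(Z) = 6 + (Z*(-⅖))/3 = 6 + (-2*Z/5)/3 = 6 - 2*Z/15)
(42749 + H)*(U(17 - 1*(-13)) + 36574) = (42749 - 24541/9)*((6 - 2*(17 - 1*(-13))/15) + 36574) = 360200*((6 - 2*(17 + 13)/15) + 36574)/9 = 360200*((6 - 2/15*30) + 36574)/9 = 360200*((6 - 4) + 36574)/9 = 360200*(2 + 36574)/9 = (360200/9)*36576 = 1463852800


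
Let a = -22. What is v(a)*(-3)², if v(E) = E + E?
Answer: -396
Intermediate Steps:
v(E) = 2*E
v(a)*(-3)² = (2*(-22))*(-3)² = -44*9 = -396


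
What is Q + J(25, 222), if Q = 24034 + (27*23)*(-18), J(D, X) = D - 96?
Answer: 12785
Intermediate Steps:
J(D, X) = -96 + D
Q = 12856 (Q = 24034 + 621*(-18) = 24034 - 11178 = 12856)
Q + J(25, 222) = 12856 + (-96 + 25) = 12856 - 71 = 12785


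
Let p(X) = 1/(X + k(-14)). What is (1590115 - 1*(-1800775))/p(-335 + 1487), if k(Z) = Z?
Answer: 3858832820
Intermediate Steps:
p(X) = 1/(-14 + X) (p(X) = 1/(X - 14) = 1/(-14 + X))
(1590115 - 1*(-1800775))/p(-335 + 1487) = (1590115 - 1*(-1800775))/(1/(-14 + (-335 + 1487))) = (1590115 + 1800775)/(1/(-14 + 1152)) = 3390890/(1/1138) = 3390890*1138 = 3858832820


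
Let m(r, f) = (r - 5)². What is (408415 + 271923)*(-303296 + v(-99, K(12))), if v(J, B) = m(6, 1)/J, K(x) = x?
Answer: -20428036291090/99 ≈ -2.0634e+11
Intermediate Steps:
m(r, f) = (-5 + r)²
v(J, B) = 1/J (v(J, B) = (-5 + 6)²/J = 1²/J = 1/J)
(408415 + 271923)*(-303296 + v(-99, K(12))) = (408415 + 271923)*(-303296 + 1/(-99)) = 680338*(-303296 - 1/99) = 680338*(-30026305/99) = -20428036291090/99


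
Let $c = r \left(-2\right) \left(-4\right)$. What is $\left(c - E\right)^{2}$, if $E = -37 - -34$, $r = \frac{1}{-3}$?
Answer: $\frac{1}{9} \approx 0.11111$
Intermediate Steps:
$r = - \frac{1}{3} \approx -0.33333$
$E = -3$ ($E = -37 + 34 = -3$)
$c = - \frac{8}{3}$ ($c = \left(- \frac{1}{3}\right) \left(-2\right) \left(-4\right) = \frac{2}{3} \left(-4\right) = - \frac{8}{3} \approx -2.6667$)
$\left(c - E\right)^{2} = \left(- \frac{8}{3} - -3\right)^{2} = \left(- \frac{8}{3} + 3\right)^{2} = \left(\frac{1}{3}\right)^{2} = \frac{1}{9}$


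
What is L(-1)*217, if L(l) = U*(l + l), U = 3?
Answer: -1302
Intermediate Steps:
L(l) = 6*l (L(l) = 3*(l + l) = 3*(2*l) = 6*l)
L(-1)*217 = (6*(-1))*217 = -6*217 = -1302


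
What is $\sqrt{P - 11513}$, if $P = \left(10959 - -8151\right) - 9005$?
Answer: $8 i \sqrt{22} \approx 37.523 i$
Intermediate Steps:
$P = 10105$ ($P = \left(10959 + 8151\right) - 9005 = 19110 - 9005 = 10105$)
$\sqrt{P - 11513} = \sqrt{10105 - 11513} = \sqrt{-1408} = 8 i \sqrt{22}$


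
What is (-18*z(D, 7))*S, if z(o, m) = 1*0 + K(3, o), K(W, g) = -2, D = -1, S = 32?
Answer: 1152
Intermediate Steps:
z(o, m) = -2 (z(o, m) = 1*0 - 2 = 0 - 2 = -2)
(-18*z(D, 7))*S = -18*(-2)*32 = 36*32 = 1152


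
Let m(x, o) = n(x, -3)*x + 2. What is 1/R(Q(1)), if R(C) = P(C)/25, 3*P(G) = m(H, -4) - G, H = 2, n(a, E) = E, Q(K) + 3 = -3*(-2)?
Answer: -75/7 ≈ -10.714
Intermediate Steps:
Q(K) = 3 (Q(K) = -3 - 3*(-2) = -3 + 6 = 3)
m(x, o) = 2 - 3*x (m(x, o) = -3*x + 2 = 2 - 3*x)
P(G) = -4/3 - G/3 (P(G) = ((2 - 3*2) - G)/3 = ((2 - 6) - G)/3 = (-4 - G)/3 = -4/3 - G/3)
R(C) = -4/75 - C/75 (R(C) = (-4/3 - C/3)/25 = (-4/3 - C/3)*(1/25) = -4/75 - C/75)
1/R(Q(1)) = 1/(-4/75 - 1/75*3) = 1/(-4/75 - 1/25) = 1/(-7/75) = -75/7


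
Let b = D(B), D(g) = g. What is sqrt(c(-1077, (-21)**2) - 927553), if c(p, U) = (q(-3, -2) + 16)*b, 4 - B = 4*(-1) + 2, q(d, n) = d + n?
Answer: I*sqrt(927487) ≈ 963.06*I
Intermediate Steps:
B = 6 (B = 4 - (4*(-1) + 2) = 4 - (-4 + 2) = 4 - 1*(-2) = 4 + 2 = 6)
b = 6
c(p, U) = 66 (c(p, U) = ((-3 - 2) + 16)*6 = (-5 + 16)*6 = 11*6 = 66)
sqrt(c(-1077, (-21)**2) - 927553) = sqrt(66 - 927553) = sqrt(-927487) = I*sqrt(927487)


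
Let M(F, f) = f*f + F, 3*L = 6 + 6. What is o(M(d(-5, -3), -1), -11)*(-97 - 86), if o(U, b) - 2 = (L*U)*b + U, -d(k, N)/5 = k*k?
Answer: -976122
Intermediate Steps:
d(k, N) = -5*k² (d(k, N) = -5*k*k = -5*k²)
L = 4 (L = (6 + 6)/3 = (⅓)*12 = 4)
M(F, f) = F + f² (M(F, f) = f² + F = F + f²)
o(U, b) = 2 + U + 4*U*b (o(U, b) = 2 + ((4*U)*b + U) = 2 + (4*U*b + U) = 2 + (U + 4*U*b) = 2 + U + 4*U*b)
o(M(d(-5, -3), -1), -11)*(-97 - 86) = (2 + (-5*(-5)² + (-1)²) + 4*(-5*(-5)² + (-1)²)*(-11))*(-97 - 86) = (2 + (-5*25 + 1) + 4*(-5*25 + 1)*(-11))*(-183) = (2 + (-125 + 1) + 4*(-125 + 1)*(-11))*(-183) = (2 - 124 + 4*(-124)*(-11))*(-183) = (2 - 124 + 5456)*(-183) = 5334*(-183) = -976122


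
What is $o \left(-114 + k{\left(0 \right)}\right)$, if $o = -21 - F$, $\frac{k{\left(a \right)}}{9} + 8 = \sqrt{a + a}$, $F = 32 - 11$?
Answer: $7812$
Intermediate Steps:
$F = 21$ ($F = 32 - 11 = 21$)
$k{\left(a \right)} = -72 + 9 \sqrt{2} \sqrt{a}$ ($k{\left(a \right)} = -72 + 9 \sqrt{a + a} = -72 + 9 \sqrt{2 a} = -72 + 9 \sqrt{2} \sqrt{a}$)
$o = -42$ ($o = -21 - 21 = -42$)
$o \left(-114 + k{\left(0 \right)}\right) = - 42 \left(-114 - \left(72 - 9 \sqrt{2} \sqrt{0}\right)\right) = - 42 \left(-114 - \left(72 - 9 \sqrt{2} \cdot 0\right)\right) = - 42 \left(-114 + \left(-72 + 0\right)\right) = - 42 \left(-114 - 72\right) = \left(-42\right) \left(-186\right) = 7812$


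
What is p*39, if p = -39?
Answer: -1521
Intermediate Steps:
p*39 = -39*39 = -1521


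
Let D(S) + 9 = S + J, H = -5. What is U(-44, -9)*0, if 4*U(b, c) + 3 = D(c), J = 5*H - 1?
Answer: 0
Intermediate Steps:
J = -26 (J = 5*(-5) - 1 = -25 - 1 = -26)
D(S) = -35 + S (D(S) = -9 + (S - 26) = -9 + (-26 + S) = -35 + S)
U(b, c) = -19/2 + c/4 (U(b, c) = -¾ + (-35 + c)/4 = -¾ + (-35/4 + c/4) = -19/2 + c/4)
U(-44, -9)*0 = (-19/2 + (¼)*(-9))*0 = (-19/2 - 9/4)*0 = -47/4*0 = 0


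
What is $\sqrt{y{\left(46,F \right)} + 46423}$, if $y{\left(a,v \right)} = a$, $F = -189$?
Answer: $\sqrt{46469} \approx 215.57$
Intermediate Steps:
$\sqrt{y{\left(46,F \right)} + 46423} = \sqrt{46 + 46423} = \sqrt{46469}$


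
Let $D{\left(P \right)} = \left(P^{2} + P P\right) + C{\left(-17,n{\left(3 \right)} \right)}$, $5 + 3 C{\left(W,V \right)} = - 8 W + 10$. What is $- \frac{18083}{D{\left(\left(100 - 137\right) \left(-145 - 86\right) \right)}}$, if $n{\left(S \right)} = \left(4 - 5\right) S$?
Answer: $- \frac{18083}{146102465} \approx -0.00012377$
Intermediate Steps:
$n{\left(S \right)} = - S$
$C{\left(W,V \right)} = \frac{5}{3} - \frac{8 W}{3}$ ($C{\left(W,V \right)} = - \frac{5}{3} + \frac{- 8 W + 10}{3} = - \frac{5}{3} + \frac{10 - 8 W}{3} = - \frac{5}{3} - \left(- \frac{10}{3} + \frac{8 W}{3}\right) = \frac{5}{3} - \frac{8 W}{3}$)
$D{\left(P \right)} = 47 + 2 P^{2}$ ($D{\left(P \right)} = \left(P^{2} + P P\right) + \left(\frac{5}{3} - - \frac{136}{3}\right) = \left(P^{2} + P^{2}\right) + \left(\frac{5}{3} + \frac{136}{3}\right) = 2 P^{2} + 47 = 47 + 2 P^{2}$)
$- \frac{18083}{D{\left(\left(100 - 137\right) \left(-145 - 86\right) \right)}} = - \frac{18083}{47 + 2 \left(\left(100 - 137\right) \left(-145 - 86\right)\right)^{2}} = - \frac{18083}{47 + 2 \left(\left(-37\right) \left(-231\right)\right)^{2}} = - \frac{18083}{47 + 2 \cdot 8547^{2}} = - \frac{18083}{47 + 2 \cdot 73051209} = - \frac{18083}{47 + 146102418} = - \frac{18083}{146102465}$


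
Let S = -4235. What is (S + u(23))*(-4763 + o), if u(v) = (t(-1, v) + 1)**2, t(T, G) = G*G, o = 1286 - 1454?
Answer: -1364235115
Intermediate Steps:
o = -168
t(T, G) = G**2
u(v) = (1 + v**2)**2 (u(v) = (v**2 + 1)**2 = (1 + v**2)**2)
(S + u(23))*(-4763 + o) = (-4235 + (1 + 23**2)**2)*(-4763 - 168) = (-4235 + (1 + 529)**2)*(-4931) = (-4235 + 530**2)*(-4931) = (-4235 + 280900)*(-4931) = 276665*(-4931) = -1364235115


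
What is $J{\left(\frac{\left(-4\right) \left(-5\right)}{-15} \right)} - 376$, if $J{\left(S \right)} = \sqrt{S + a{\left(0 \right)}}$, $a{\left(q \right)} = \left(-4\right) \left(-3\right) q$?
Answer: $-376 + \frac{2 i \sqrt{3}}{3} \approx -376.0 + 1.1547 i$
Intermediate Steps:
$a{\left(q \right)} = 12 q$
$J{\left(S \right)} = \sqrt{S}$ ($J{\left(S \right)} = \sqrt{S + 12 \cdot 0} = \sqrt{S + 0} = \sqrt{S}$)
$J{\left(\frac{\left(-4\right) \left(-5\right)}{-15} \right)} - 376 = \sqrt{\frac{\left(-4\right) \left(-5\right)}{-15}} - 376 = \sqrt{20 \left(- \frac{1}{15}\right)} - 376 = \sqrt{- \frac{4}{3}} - 376 = \frac{2 i \sqrt{3}}{3} - 376 = -376 + \frac{2 i \sqrt{3}}{3}$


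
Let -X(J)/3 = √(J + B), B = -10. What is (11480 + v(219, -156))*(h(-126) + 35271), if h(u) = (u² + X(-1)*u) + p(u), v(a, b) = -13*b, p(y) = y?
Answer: 689191668 + 5106024*I*√11 ≈ 6.8919e+8 + 1.6935e+7*I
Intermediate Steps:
X(J) = -3*√(-10 + J) (X(J) = -3*√(J - 10) = -3*√(-10 + J))
h(u) = u + u² - 3*I*u*√11 (h(u) = (u² + (-3*√(-10 - 1))*u) + u = (u² + (-3*I*√11)*u) + u = (u² - 3*I*u*√11) + u = u + u² - 3*I*u*√11)
(11480 + v(219, -156))*(h(-126) + 35271) = (11480 - 13*(-156))*(-126*(1 - 126 - 3*I*√11) + 35271) = (11480 + 2028)*(-126*(-125 - 3*I*√11) + 35271) = 13508*((15750 + 378*I*√11) + 35271) = 13508*(51021 + 378*I*√11) = 689191668 + 5106024*I*√11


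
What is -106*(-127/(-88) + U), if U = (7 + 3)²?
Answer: -473131/44 ≈ -10753.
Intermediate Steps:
U = 100 (U = 10² = 100)
-106*(-127/(-88) + U) = -106*(-127/(-88) + 100) = -106*(-127*(-1/88) + 100) = -106*(127/88 + 100) = -106*8927/88 = -473131/44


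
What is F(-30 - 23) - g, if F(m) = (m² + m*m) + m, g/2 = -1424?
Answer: 8413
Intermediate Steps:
g = -2848 (g = 2*(-1424) = -2848)
F(m) = m + 2*m² (F(m) = (m² + m²) + m = 2*m² + m = m + 2*m²)
F(-30 - 23) - g = (-30 - 23)*(1 + 2*(-30 - 23)) - 1*(-2848) = -53*(1 + 2*(-53)) + 2848 = -53*(1 - 106) + 2848 = -53*(-105) + 2848 = 5565 + 2848 = 8413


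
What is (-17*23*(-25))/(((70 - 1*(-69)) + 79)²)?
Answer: 9775/47524 ≈ 0.20569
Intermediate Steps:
(-17*23*(-25))/(((70 - 1*(-69)) + 79)²) = (-391*(-25))/(((70 + 69) + 79)²) = 9775/((139 + 79)²) = 9775/(218²) = 9775/47524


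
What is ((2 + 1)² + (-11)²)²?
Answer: 16900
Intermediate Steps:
((2 + 1)² + (-11)²)² = (3² + 121)² = (9 + 121)² = 130² = 16900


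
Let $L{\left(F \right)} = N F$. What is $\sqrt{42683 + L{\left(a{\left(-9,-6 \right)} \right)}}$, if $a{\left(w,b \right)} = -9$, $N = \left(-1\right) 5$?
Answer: $14 \sqrt{218} \approx 206.71$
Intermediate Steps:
$N = -5$
$L{\left(F \right)} = - 5 F$
$\sqrt{42683 + L{\left(a{\left(-9,-6 \right)} \right)}} = \sqrt{42683 - -45} = \sqrt{42683 + 45} = \sqrt{42728} = 14 \sqrt{218}$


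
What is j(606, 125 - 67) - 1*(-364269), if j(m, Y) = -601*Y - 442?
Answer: 328969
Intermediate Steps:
j(m, Y) = -442 - 601*Y
j(606, 125 - 67) - 1*(-364269) = (-442 - 601*(125 - 67)) - 1*(-364269) = (-442 - 601*58) + 364269 = (-442 - 34858) + 364269 = -35300 + 364269 = 328969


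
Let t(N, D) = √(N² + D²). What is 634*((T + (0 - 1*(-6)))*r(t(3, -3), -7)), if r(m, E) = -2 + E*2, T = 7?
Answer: -131872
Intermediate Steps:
t(N, D) = √(D² + N²)
r(m, E) = -2 + 2*E
634*((T + (0 - 1*(-6)))*r(t(3, -3), -7)) = 634*((7 + (0 - 1*(-6)))*(-2 + 2*(-7))) = 634*((7 + (0 + 6))*(-2 - 14)) = 634*((7 + 6)*(-16)) = 634*(13*(-16)) = 634*(-208) = -131872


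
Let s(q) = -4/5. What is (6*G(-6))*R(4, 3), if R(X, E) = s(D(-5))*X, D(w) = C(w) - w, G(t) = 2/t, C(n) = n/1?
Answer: 32/5 ≈ 6.4000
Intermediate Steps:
C(n) = n (C(n) = n*1 = n)
D(w) = 0 (D(w) = w - w = 0)
s(q) = -⅘ (s(q) = (⅕)*(-4) = -⅘)
R(X, E) = -4*X/5
(6*G(-6))*R(4, 3) = (6*(2/(-6)))*(-⅘*4) = (6*(2*(-⅙)))*(-16/5) = (6*(-⅓))*(-16/5) = -2*(-16/5) = 32/5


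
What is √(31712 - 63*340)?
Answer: 2*√2573 ≈ 101.45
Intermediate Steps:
√(31712 - 63*340) = √(31712 - 21420) = √10292 = 2*√2573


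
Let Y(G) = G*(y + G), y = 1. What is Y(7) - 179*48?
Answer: -8536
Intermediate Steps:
Y(G) = G*(1 + G)
Y(7) - 179*48 = 7*(1 + 7) - 179*48 = 7*8 - 8592 = 56 - 8592 = -8536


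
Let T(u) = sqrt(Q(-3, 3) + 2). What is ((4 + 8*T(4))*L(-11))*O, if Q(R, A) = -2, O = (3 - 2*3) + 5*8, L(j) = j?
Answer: -1628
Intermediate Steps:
O = 37 (O = (3 - 6) + 40 = -3 + 40 = 37)
T(u) = 0 (T(u) = sqrt(-2 + 2) = sqrt(0) = 0)
((4 + 8*T(4))*L(-11))*O = ((4 + 8*0)*(-11))*37 = ((4 + 0)*(-11))*37 = (4*(-11))*37 = -44*37 = -1628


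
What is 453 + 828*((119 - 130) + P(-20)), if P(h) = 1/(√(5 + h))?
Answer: -8655 - 276*I*√15/5 ≈ -8655.0 - 213.79*I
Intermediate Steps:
P(h) = (5 + h)^(-½)
453 + 828*((119 - 130) + P(-20)) = 453 + 828*((119 - 130) + (5 - 20)^(-½)) = 453 + 828*(-11 + (-15)^(-½)) = 453 + 828*(-11 - I*√15/15) = 453 + (-9108 - 276*I*√15/5) = -8655 - 276*I*√15/5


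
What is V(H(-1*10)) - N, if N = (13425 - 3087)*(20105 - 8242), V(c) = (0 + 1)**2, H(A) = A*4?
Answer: -122639693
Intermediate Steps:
H(A) = 4*A
V(c) = 1 (V(c) = 1**2 = 1)
N = 122639694 (N = 10338*11863 = 122639694)
V(H(-1*10)) - N = 1 - 1*122639694 = 1 - 122639694 = -122639693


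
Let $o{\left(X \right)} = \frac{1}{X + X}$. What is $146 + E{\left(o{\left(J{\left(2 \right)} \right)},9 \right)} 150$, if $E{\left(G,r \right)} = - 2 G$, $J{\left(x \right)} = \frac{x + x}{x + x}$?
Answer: $-4$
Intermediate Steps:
$J{\left(x \right)} = 1$ ($J{\left(x \right)} = \frac{2 x}{2 x} = 2 x \frac{1}{2 x} = 1$)
$o{\left(X \right)} = \frac{1}{2 X}$
$146 + E{\left(o{\left(J{\left(2 \right)} \right)},9 \right)} 150 = 146 + - 2 \frac{1}{2 \cdot 1} \cdot 150 = 146 + - 2 \cdot \frac{1}{2} \cdot 1 \cdot 150 = 146 + \left(-2\right) \frac{1}{2} \cdot 150 = 146 - 150 = -4$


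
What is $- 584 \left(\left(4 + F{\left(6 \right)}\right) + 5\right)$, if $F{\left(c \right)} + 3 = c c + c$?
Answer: $-28032$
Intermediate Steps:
$F{\left(c \right)} = -3 + c + c^{2}$ ($F{\left(c \right)} = -3 + \left(c c + c\right) = -3 + \left(c^{2} + c\right) = -3 + \left(c + c^{2}\right) = -3 + c + c^{2}$)
$- 584 \left(\left(4 + F{\left(6 \right)}\right) + 5\right) = - 584 \left(\left(4 + \left(-3 + 6 + 6^{2}\right)\right) + 5\right) = - 584 \left(\left(4 + \left(-3 + 6 + 36\right)\right) + 5\right) = - 584 \left(\left(4 + 39\right) + 5\right) = - 584 \left(43 + 5\right) = \left(-584\right) 48 = -28032$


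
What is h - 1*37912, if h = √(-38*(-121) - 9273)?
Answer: -37912 + 5*I*√187 ≈ -37912.0 + 68.374*I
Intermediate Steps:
h = 5*I*√187 (h = √(4598 - 9273) = √(-4675) = 5*I*√187 ≈ 68.374*I)
h - 1*37912 = 5*I*√187 - 1*37912 = 5*I*√187 - 37912 = -37912 + 5*I*√187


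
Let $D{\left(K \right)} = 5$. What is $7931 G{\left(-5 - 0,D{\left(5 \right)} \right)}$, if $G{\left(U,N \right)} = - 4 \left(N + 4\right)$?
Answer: $-285516$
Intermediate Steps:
$G{\left(U,N \right)} = -16 - 4 N$ ($G{\left(U,N \right)} = - 4 \left(4 + N\right) = -16 - 4 N$)
$7931 G{\left(-5 - 0,D{\left(5 \right)} \right)} = 7931 \left(-16 - 20\right) = 7931 \left(-36\right) = -285516$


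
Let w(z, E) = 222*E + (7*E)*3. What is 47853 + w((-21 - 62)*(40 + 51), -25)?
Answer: 41778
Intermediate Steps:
w(z, E) = 243*E (w(z, E) = 222*E + 21*E = 243*E)
47853 + w((-21 - 62)*(40 + 51), -25) = 47853 + 243*(-25) = 47853 - 6075 = 41778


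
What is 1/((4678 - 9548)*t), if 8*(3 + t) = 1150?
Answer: -2/1370905 ≈ -1.4589e-6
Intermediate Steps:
t = 563/4 (t = -3 + (1/8)*1150 = -3 + 575/4 = 563/4 ≈ 140.75)
1/((4678 - 9548)*t) = 1/((4678 - 9548)*(563/4)) = (4/563)/(-4870) = -1/4870*4/563 = -2/1370905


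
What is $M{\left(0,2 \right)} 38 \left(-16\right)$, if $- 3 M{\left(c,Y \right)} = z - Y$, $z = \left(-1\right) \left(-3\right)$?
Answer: $\frac{608}{3} \approx 202.67$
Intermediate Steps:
$z = 3$
$M{\left(c,Y \right)} = -1 + \frac{Y}{3}$ ($M{\left(c,Y \right)} = - \frac{3 - Y}{3} = -1 + \frac{Y}{3}$)
$M{\left(0,2 \right)} 38 \left(-16\right) = \left(-1 + \frac{1}{3} \cdot 2\right) 38 \left(-16\right) = \left(-1 + \frac{2}{3}\right) 38 \left(-16\right) = \left(- \frac{1}{3}\right) 38 \left(-16\right) = \left(- \frac{38}{3}\right) \left(-16\right) = \frac{608}{3}$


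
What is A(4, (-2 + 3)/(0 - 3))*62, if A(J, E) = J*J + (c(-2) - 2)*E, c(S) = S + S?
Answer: 1116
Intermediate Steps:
c(S) = 2*S
A(J, E) = J**2 - 6*E (A(J, E) = J*J + (2*(-2) - 2)*E = J**2 + (-4 - 2)*E = J**2 - 6*E)
A(4, (-2 + 3)/(0 - 3))*62 = (4**2 - 6*(-2 + 3)/(0 - 3))*62 = (16 - 6/(-3))*62 = (16 - 6*(-1)/3)*62 = (16 - 6*(-1/3))*62 = (16 + 2)*62 = 18*62 = 1116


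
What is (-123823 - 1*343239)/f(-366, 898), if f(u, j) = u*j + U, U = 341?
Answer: 467062/328327 ≈ 1.4226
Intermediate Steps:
f(u, j) = 341 + j*u (f(u, j) = u*j + 341 = j*u + 341 = 341 + j*u)
(-123823 - 1*343239)/f(-366, 898) = (-123823 - 1*343239)/(341 + 898*(-366)) = (-123823 - 343239)/(341 - 328668) = -467062/(-328327) = -467062*(-1/328327) = 467062/328327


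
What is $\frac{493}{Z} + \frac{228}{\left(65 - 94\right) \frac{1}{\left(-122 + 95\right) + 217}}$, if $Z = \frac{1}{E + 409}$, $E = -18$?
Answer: $\frac{5546807}{29} \approx 1.9127 \cdot 10^{5}$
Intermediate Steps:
$Z = \frac{1}{391}$ ($Z = \frac{1}{-18 + 409} = \frac{1}{391} \approx 0.0025575$)
$\frac{493}{Z} + \frac{228}{\left(65 - 94\right) \frac{1}{\left(-122 + 95\right) + 217}} = 493 \frac{1}{\frac{1}{391}} + \frac{228}{\left(65 - 94\right) \frac{1}{\left(-122 + 95\right) + 217}} = 493 \cdot 391 + \frac{228}{\left(-29\right) \frac{1}{-27 + 217}} = 192763 + \frac{228}{\left(-29\right) \frac{1}{190}} = 192763 + \frac{228}{- \frac{29}{190}} = 192763 + 228 \left(- \frac{190}{29}\right) = 192763 - \frac{43320}{29} = \frac{5546807}{29}$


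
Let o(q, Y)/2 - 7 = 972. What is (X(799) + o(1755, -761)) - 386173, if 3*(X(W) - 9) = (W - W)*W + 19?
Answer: -1152599/3 ≈ -3.8420e+5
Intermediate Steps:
o(q, Y) = 1958 (o(q, Y) = 14 + 2*972 = 14 + 1944 = 1958)
X(W) = 46/3 (X(W) = 9 + ((W - W)*W + 19)/3 = 9 + (0*W + 19)/3 = 9 + (0 + 19)/3 = 9 + (⅓)*19 = 9 + 19/3 = 46/3)
(X(799) + o(1755, -761)) - 386173 = (46/3 + 1958) - 386173 = 5920/3 - 386173 = -1152599/3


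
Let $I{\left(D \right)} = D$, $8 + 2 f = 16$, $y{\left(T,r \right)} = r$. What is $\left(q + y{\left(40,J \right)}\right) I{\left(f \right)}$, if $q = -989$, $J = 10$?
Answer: $-3916$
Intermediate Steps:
$f = 4$ ($f = -4 + \frac{1}{2} \cdot 16 = -4 + 8 = 4$)
$\left(q + y{\left(40,J \right)}\right) I{\left(f \right)} = \left(-989 + 10\right) 4 = \left(-979\right) 4 = -3916$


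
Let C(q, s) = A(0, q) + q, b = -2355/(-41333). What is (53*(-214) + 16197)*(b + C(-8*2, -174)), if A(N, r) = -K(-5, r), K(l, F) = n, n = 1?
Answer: -3399985630/41333 ≈ -82258.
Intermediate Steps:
K(l, F) = 1
A(N, r) = -1 (A(N, r) = -1*1 = -1)
b = 2355/41333 (b = -2355*(-1/41333) = 2355/41333 ≈ 0.056976)
C(q, s) = -1 + q
(53*(-214) + 16197)*(b + C(-8*2, -174)) = (53*(-214) + 16197)*(2355/41333 + (-1 - 8*2)) = (-11342 + 16197)*(2355/41333 + (-1 - 16)) = 4855*(2355/41333 - 17) = 4855*(-700306/41333) = -3399985630/41333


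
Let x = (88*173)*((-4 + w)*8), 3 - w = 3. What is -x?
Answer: 487168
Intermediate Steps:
w = 0 (w = 3 - 1*3 = 3 - 3 = 0)
x = -487168 (x = (88*173)*((-4 + 0)*8) = 15224*(-4*8) = 15224*(-32) = -487168)
-x = -1*(-487168) = 487168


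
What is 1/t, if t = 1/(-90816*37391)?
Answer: -3395701056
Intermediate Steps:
t = -1/3395701056 (t = -1/90816*1/37391 = -1/3395701056 ≈ -2.9449e-10)
1/t = 1/(-1/3395701056) = -3395701056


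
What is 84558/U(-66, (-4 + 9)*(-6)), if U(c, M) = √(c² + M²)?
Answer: 14093*√146/146 ≈ 1166.3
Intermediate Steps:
U(c, M) = √(M² + c²)
84558/U(-66, (-4 + 9)*(-6)) = 84558/(√(((-4 + 9)*(-6))² + (-66)²)) = 84558/(√((5*(-6))² + 4356)) = 84558/(√((-30)² + 4356)) = 84558/(√(900 + 4356)) = 84558/(√5256) = 84558/((6*√146)) = 84558*(√146/876) = 14093*√146/146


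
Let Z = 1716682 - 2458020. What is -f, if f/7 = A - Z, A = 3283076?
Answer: -28170898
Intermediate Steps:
Z = -741338
f = 28170898 (f = 7*(3283076 - 1*(-741338)) = 7*(3283076 + 741338) = 7*4024414 = 28170898)
-f = -1*28170898 = -28170898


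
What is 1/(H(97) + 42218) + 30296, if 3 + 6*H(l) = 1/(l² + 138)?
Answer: 36632451388369/1209151418 ≈ 30296.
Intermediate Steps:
H(l) = -½ + 1/(6*(138 + l²)) (H(l) = -½ + 1/(6*(l² + 138)) = -½ + 1/(6*(138 + l²)))
1/(H(97) + 42218) + 30296 = 1/((-413 - 3*97²)/(6*(138 + 97²)) + 42218) + 30296 = 1/((-413 - 3*9409)/(6*(138 + 9409)) + 42218) + 30296 = 1/((⅙)*(-413 - 28227)/9547 + 42218) + 30296 = 1/((⅙)*(1/9547)*(-28640) + 42218) + 30296 = 1/(-14320/28641 + 42218) + 30296 = 1/(1209151418/28641) + 30296 = 28641/1209151418 + 30296 = 36632451388369/1209151418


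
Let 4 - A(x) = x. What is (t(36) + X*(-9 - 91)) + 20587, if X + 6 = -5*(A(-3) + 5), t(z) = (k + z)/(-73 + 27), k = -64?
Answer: 625315/23 ≈ 27188.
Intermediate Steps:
A(x) = 4 - x
t(z) = 32/23 - z/46 (t(z) = (-64 + z)/(-73 + 27) = (-64 + z)/(-46) = (-64 + z)*(-1/46) = 32/23 - z/46)
X = -66 (X = -6 - 5*((4 - 1*(-3)) + 5) = -6 - 5*((4 + 3) + 5) = -6 - 5*(7 + 5) = -6 - 5*12 = -6 - 60 = -66)
(t(36) + X*(-9 - 91)) + 20587 = ((32/23 - 1/46*36) - 66*(-9 - 91)) + 20587 = ((32/23 - 18/23) - 66*(-100)) + 20587 = (14/23 + 6600) + 20587 = 151814/23 + 20587 = 625315/23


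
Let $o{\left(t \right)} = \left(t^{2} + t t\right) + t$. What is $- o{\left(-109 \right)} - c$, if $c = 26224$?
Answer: $-49877$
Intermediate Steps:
$o{\left(t \right)} = t + 2 t^{2}$ ($o{\left(t \right)} = \left(t^{2} + t^{2}\right) + t = 2 t^{2} + t = t + 2 t^{2}$)
$- o{\left(-109 \right)} - c = - \left(-109\right) \left(1 + 2 \left(-109\right)\right) - 26224 = - \left(-109\right) \left(1 - 218\right) - 26224 = - \left(-109\right) \left(-217\right) - 26224 = \left(-1\right) 23653 - 26224 = -23653 - 26224 = -49877$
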